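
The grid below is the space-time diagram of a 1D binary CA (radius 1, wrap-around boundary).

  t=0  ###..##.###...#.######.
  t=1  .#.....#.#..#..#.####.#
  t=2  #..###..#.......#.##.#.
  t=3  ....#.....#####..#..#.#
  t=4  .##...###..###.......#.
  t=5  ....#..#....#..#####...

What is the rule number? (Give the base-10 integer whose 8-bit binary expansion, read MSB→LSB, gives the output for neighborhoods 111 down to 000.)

  [7] ### => #  t=0,i=1
  [6] ##. => .  t=0,i=2
  [5] #.# => #  t=0,i=7
  [4] #.. => .  t=0,i=3
  [3] .## => .  t=0,i=0
  [2] .#. => .  t=0,i=14
  [1] ..# => .  t=0,i=4
  [0] ... => #  t=0,i=12
  bits 10100001 = 161

161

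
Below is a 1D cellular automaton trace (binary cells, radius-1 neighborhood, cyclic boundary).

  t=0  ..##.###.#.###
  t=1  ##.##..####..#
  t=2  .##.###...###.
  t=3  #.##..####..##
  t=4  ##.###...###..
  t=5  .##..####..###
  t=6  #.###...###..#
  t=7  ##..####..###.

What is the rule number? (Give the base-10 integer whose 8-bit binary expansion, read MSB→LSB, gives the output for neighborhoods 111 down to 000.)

119

  nb ###: next=.  (t=0,i=6, bit7=0)
  nb ##.: next=#  (t=0,i=3, bit6=1)
  nb #.#: next=#  (t=0,i=4, bit5=1)
  nb #..: next=#  (t=0,i=0, bit4=1)
  nb .##: next=.  (t=0,i=2, bit3=0)
  nb .#.: next=#  (t=0,i=9, bit2=1)
  nb ..#: next=#  (t=0,i=1, bit1=1)
  nb ...: next=#  (t=2,i=8, bit0=1)
  bits 01110111 = 119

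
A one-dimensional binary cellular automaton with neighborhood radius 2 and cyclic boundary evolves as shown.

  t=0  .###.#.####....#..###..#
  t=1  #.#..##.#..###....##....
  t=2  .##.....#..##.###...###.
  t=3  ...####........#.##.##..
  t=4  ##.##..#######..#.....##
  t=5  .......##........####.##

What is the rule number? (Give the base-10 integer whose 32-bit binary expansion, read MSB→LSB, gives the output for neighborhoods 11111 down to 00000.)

  nb #####: next=.  (t=4,i=9, bit31=0)
  nb ####.: next=.  (t=0,i=9, bit30=0)
  nb ###.#: next=.  (t=0,i=3, bit29=0)
  nb ###..: next=.  (t=0,i=10, bit28=0)
  nb ##.##: next=.  (t=2,i=13, bit27=0)
  nb ##.#.: next=.  (t=0,i=4, bit26=0)
  nb ##..#: next=.  (t=0,i=21, bit25=0)
  nb ##...: next=#  (t=0,i=11, bit24=1)
  nb #.###: next=.  (t=0,i=1, bit23=0)
  nb #.##.: next=.  (t=3,i=17, bit22=0)
  nb #.#.#: next=#  (t=0,i=5, bit21=1)
  nb #.#..: next=#  (t=1,i=2, bit20=1)
  nb #..##: next=.  (t=0,i=17, bit19=0)
  nb #..#.: next=.  (t=0,i=22, bit18=0)
  nb #...#: next=#  (t=2,i=18, bit17=1)
  nb #....: next=#  (t=0,i=12, bit16=1)
  nb .####: next=#  (t=0,i=8, bit15=1)
  nb .###.: next=#  (t=0,i=2, bit14=1)
  nb .##.#: next=.  (t=1,i=6, bit13=0)
  nb .##..: next=.  (t=1,i=19, bit12=0)
  nb .#.##: next=#  (t=0,i=0, bit11=1)
  nb .#.#.: next=#  (t=1,i=1, bit10=1)
  nb .#..#: next=.  (t=0,i=16, bit9=0)
  nb .#...: next=#  (t=4,i=17, bit8=1)
  nb ..###: next=#  (t=0,i=18, bit7=1)
  nb ..##.: next=.  (t=1,i=5, bit6=0)
  nb ..#.#: next=.  (t=0,i=23, bit5=0)
  nb ..#..: next=.  (t=0,i=15, bit4=0)
  nb ...##: next=.  (t=1,i=17, bit3=0)
  nb ...#.: next=.  (t=0,i=14, bit2=0)
  nb ....#: next=#  (t=0,i=13, bit1=1)
  nb .....: next=#  (t=2,i=5, bit0=1)
  bits 00000001001100111100110110000011 = 20172163

20172163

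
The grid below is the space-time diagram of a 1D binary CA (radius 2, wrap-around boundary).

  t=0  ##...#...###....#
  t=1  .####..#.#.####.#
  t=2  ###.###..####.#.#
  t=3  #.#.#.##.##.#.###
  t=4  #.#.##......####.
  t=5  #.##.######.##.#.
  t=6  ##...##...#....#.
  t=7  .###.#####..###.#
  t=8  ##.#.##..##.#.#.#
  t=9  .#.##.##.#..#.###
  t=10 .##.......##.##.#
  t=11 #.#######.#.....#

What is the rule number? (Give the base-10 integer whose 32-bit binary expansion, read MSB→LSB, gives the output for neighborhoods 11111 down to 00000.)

  [31] ##### => .  t=5,i=7
  [30] ####. => .  t=1,i=3
  [29] ###.# => #  t=1,i=14
  [28] ###.. => #  t=0,i=1
  [27] ##.## => .  t=2,i=3
  [26] ##.#. => .  t=1,i=15
  [25] ##..# => #  t=1,i=5
  [24] ##... => #  t=0,i=2
  [23] #.### => #  t=1,i=1
  [22] #.##. => .  t=3,i=6
  [21] #.#.# => #  t=1,i=9
  [20] #.#.. => .  t=9,i=9
  [19] #..## => .  t=2,i=8
  [18] #..#. => #  t=1,i=6
  [17] #...# => #  t=0,i=3
  [16] #.... => #  t=0,i=13
  [15] .#### => #  t=1,i=2
  [14] .###. => .  t=0,i=0
  [13] .##.# => .  t=3,i=7
  [12] .##.. => #  t=4,i=5
  [11] .#.## => #  t=1,i=0
  [10] .#.#. => .  t=1,i=8
  [9] .#..# => #  t=9,i=10
  [8] .#... => .  t=0,i=6
  [7] ..### => #  t=0,i=9
  [6] ..##. => #  t=6,i=5
  [5] ..#.# => .  t=1,i=7
  [4] ..#.. => .  t=0,i=5
  [3] ...## => .  t=0,i=8
  [2] ...#. => #  t=0,i=4
  [1] ....# => #  t=0,i=14
  [0] ..... => #  t=4,i=8
  bits 00110011101001111001101011000111 = 866622151

866622151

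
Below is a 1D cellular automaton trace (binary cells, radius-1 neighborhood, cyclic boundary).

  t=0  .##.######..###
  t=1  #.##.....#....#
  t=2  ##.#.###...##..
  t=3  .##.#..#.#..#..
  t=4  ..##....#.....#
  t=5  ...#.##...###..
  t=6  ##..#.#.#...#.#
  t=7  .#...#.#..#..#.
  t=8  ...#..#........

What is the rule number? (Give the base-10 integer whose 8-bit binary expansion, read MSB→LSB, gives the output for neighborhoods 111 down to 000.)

  ###|.  b7=0 t=0,i=5
  ##.|#  b6=1 t=0,i=2
  #.#|#  b5=1 t=0,i=0
  #..|.  b4=0 t=0,i=10
  .##|.  b3=0 t=0,i=1
  .#.|.  b2=0 t=1,i=9
  ..#|.  b1=0 t=0,i=11
  ...|#  b0=1 t=1,i=5
  bits 01100001 = 97

97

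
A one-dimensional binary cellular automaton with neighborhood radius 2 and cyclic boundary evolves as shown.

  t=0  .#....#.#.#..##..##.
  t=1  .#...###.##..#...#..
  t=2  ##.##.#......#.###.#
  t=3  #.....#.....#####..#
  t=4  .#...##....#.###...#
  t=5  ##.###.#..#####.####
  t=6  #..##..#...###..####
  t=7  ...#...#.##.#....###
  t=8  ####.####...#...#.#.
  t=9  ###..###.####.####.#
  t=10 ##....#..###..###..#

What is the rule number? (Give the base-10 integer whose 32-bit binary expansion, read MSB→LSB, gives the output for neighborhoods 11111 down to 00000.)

  ##### -> #   bit 31 = 1  t=3,i=14
  ####. -> #   bit 30 = 1  t=3,i=15
  ###.# -> .   bit 29 = 0  t=1,i=7
  ###.. -> .   bit 28 = 0  t=3,i=16
  ##.## -> .   bit 27 = 0  t=1,i=8
  ##.#. -> .   bit 26 = 0  t=2,i=5
  ##..# -> .   bit 25 = 0  t=0,i=15
  ##... -> #   bit 24 = 1  t=3,i=1
  #.### -> #   bit 23 = 1  t=2,i=15
  #.##. -> .   bit 22 = 0  t=1,i=9
  #.#.# -> .   bit 21 = 0  t=0,i=8
  #.#.. -> #   bit 20 = 1  t=0,i=10
  #..## -> .   bit 19 = 0  t=0,i=12
  #..#. -> .   bit 18 = 0  t=0,i=0
  #...# -> #   bit 17 = 1  t=1,i=3
  #.... -> .   bit 16 = 0  t=0,i=3
  .#### -> #   bit 15 = 1  t=3,i=13
  .###. -> #   bit 14 = 1  t=1,i=6
  .##.# -> .   bit 13 = 0  t=2,i=4
  .##.. -> .   bit 12 = 0  t=0,i=14
  .#.## -> #   bit 11 = 1  t=2,i=14
  .#.#. -> #   bit 10 = 1  t=0,i=7
  .#..# -> .   bit 9 = 0  t=0,i=11
  .#... -> .   bit 8 = 0  t=0,i=2
  ..### -> .   bit 7 = 0  t=1,i=5
  ..##. -> #   bit 6 = 1  t=0,i=13
  ..#.# -> #   bit 5 = 1  t=0,i=6
  ..#.. -> #   bit 4 = 1  t=0,i=1
  ...## -> #   bit 3 = 1  t=1,i=4
  ...#. -> #   bit 2 = 1  t=0,i=5
  ....# -> .   bit 1 = 0  t=0,i=4
  ..... -> .   bit 0 = 0  t=2,i=9
  bits 11000001100100101100110001111100 = 3247623292

3247623292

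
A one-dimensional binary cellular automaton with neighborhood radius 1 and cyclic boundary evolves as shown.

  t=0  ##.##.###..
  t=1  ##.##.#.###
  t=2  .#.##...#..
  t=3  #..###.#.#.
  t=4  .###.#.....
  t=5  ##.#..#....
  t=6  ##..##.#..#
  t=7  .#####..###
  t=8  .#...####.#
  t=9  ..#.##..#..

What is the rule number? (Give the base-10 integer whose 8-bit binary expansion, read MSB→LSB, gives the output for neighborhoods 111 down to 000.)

90

  nb ###: next=.  (t=0,i=7, bit7=0)
  nb ##.: next=#  (t=0,i=1, bit6=1)
  nb #.#: next=.  (t=0,i=2, bit5=0)
  nb #..: next=#  (t=0,i=9, bit4=1)
  nb .##: next=#  (t=0,i=0, bit3=1)
  nb .#.: next=.  (t=1,i=6, bit2=0)
  nb ..#: next=#  (t=0,i=10, bit1=1)
  nb ...: next=.  (t=2,i=6, bit0=0)
  bits 01011010 = 90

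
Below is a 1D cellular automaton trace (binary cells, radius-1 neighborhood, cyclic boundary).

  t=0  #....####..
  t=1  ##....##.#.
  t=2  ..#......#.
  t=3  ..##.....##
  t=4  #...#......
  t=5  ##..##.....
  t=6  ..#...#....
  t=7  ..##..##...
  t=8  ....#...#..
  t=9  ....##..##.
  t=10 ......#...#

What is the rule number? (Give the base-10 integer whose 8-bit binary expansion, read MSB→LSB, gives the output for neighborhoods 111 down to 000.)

148

  ### -> #   bit 7 = 1  t=0,i=6
  ##. -> .   bit 6 = 0  t=0,i=8
  #.# -> .   bit 5 = 0  t=1,i=8
  #.. -> #   bit 4 = 1  t=0,i=1
  .## -> .   bit 3 = 0  t=0,i=5
  .#. -> #   bit 2 = 1  t=0,i=0
  ..# -> .   bit 1 = 0  t=0,i=4
  ... -> .   bit 0 = 0  t=0,i=2
  bits 10010100 = 148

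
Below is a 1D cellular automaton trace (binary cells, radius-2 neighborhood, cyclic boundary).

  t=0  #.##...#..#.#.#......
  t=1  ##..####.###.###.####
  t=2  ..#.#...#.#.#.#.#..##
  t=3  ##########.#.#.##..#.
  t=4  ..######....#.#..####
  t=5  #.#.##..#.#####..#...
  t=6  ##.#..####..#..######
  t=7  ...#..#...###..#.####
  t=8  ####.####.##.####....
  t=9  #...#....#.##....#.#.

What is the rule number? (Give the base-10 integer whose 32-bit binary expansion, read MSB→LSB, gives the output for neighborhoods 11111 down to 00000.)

  [31] ##### => #  t=1,i=19
  [30] ####. => .  t=1,i=0
  [29] ###.# => .  t=1,i=7
  [28] ###.. => .  t=1,i=1
  [27] ##.## => #  t=1,i=8
  [26] ##.#. => .  t=3,i=10
  [25] ##..# => #  t=1,i=2
  [24] ##... => #  t=0,i=4
  [23] #.### => .  t=1,i=9
  [22] #.##. => .  t=0,i=2
  [21] #.#.# => .  t=0,i=12
  [20] #.#.. => #  t=0,i=14
  [19] #..## => .  t=1,i=3
  [18] #..#. => #  t=0,i=9
  [17] #...# => #  t=0,i=5
  [16] #.... => .  t=0,i=16
  [15] .#### => .  t=1,i=5
  [14] .###. => #  t=1,i=10
  [13] .##.# => #  t=8,i=11
  [12] .##.. => .  t=0,i=3
  [11] .#.## => #  t=0,i=1
  [10] .#.#. => #  t=0,i=11
  [9] .#..# => .  t=0,i=8
  [8] .#... => #  t=0,i=15
  [7] ..### => #  t=1,i=4
  [6] ..##. => #  t=2,i=19
  [5] ..#.# => #  t=0,i=0
  [4] ..#.. => #  t=0,i=7
  [3] ...## => .  t=7,i=9
  [2] ...#. => #  t=0,i=6
  [1] ....# => #  t=0,i=19
  [0] ..... => #  t=0,i=17
  bits 10001011000101100110110111110111 = 2333502967

2333502967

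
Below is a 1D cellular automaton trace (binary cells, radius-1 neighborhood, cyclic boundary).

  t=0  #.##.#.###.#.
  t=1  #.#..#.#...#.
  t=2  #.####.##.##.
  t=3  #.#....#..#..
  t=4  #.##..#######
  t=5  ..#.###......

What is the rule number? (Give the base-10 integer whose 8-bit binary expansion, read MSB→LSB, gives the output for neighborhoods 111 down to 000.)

  [7] ### => .  t=0,i=8
  [6] ##. => .  t=0,i=3
  [5] #.# => .  t=0,i=1
  [4] #.. => #  t=1,i=3
  [3] .## => #  t=0,i=2
  [2] .#. => #  t=0,i=0
  [1] ..# => #  t=1,i=4
  [0] ... => .  t=1,i=9
  bits 00011110 = 30

30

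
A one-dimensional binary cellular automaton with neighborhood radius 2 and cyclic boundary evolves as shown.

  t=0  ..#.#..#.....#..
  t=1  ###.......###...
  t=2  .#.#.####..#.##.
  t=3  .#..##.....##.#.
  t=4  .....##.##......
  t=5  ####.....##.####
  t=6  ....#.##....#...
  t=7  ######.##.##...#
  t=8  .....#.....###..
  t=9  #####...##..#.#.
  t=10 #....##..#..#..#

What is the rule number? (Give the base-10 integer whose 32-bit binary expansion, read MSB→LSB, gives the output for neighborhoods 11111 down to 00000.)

  [31] ##### => .  t=5,i=0
  [30] ####. => .  t=2,i=7
  [29] ###.# => #  t=7,i=5
  [28] ###.. => .  t=1,i=2
  [27] ##.## => .  t=4,i=7
  [26] ##.#. => .  t=3,i=13
  [25] ##..# => .  t=2,i=9
  [24] ##... => #  t=1,i=3
  [23] #.### => #  t=2,i=5
  [22] #.##. => .  t=2,i=13
  [21] #.#.# => .  t=2,i=3
  [20] #.#.. => .  t=0,i=4
  [19] #..## => .  t=3,i=3
  [18] #..#. => .  t=0,i=6
  [17] #...# => #  t=1,i=14
  [16] #.... => .  t=0,i=9
  [15] .#### => .  t=2,i=6
  [14] .###. => #  t=1,i=1
  [13] .##.# => .  t=3,i=12
  [12] .##.. => #  t=2,i=14
  [11] .#.## => #  t=2,i=4
  [10] .#.#. => .  t=0,i=3
  [9] .#..# => .  t=0,i=5
  [8] .#... => .  t=0,i=8
  [7] ..### => .  t=1,i=0
  [6] ..##. => .  t=3,i=4
  [5] ..#.# => #  t=0,i=2
  [4] ..#.. => .  t=0,i=7
  [3] ...## => .  t=1,i=9
  [2] ...#. => #  t=0,i=1
  [1] ....# => #  t=0,i=0
  [0] ..... => #  t=0,i=10
  bits 00100001100000100101100000100111 = 562190375

562190375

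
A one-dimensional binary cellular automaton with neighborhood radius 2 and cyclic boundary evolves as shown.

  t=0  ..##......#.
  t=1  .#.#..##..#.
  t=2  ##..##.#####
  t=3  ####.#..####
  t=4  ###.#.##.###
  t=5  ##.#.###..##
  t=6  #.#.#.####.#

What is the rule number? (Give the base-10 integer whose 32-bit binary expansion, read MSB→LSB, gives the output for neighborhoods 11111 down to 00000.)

3595369017

  [31] ##### => #  t=2,i=9
  [30] ####. => #  t=2,i=0
  [29] ###.# => .  t=3,i=3
  [28] ###.. => #  t=2,i=1
  [27] ##.## => .  t=2,i=6
  [26] ##.#. => #  t=3,i=4
  [25] ##..# => #  t=1,i=8
  [24] ##... => .  t=0,i=4
  [23] #.### => .  t=2,i=7
  [22] #.##. => #  t=4,i=6
  [21] #.#.# => .  t=4,i=4
  [20] #.#.. => .  t=1,i=3
  [19] #..## => #  t=1,i=5
  [18] #..#. => #  t=1,i=0
  [17] #...# => .  t=0,i=0
  [16] #.... => .  t=0,i=5
  [15] .#### => #  t=2,i=8
  [14] .###. => #  t=5,i=6
  [13] .##.# => #  t=2,i=5
  [12] .##.. => #  t=0,i=3
  [11] .#.## => #  t=4,i=5
  [10] .#.#. => .  t=1,i=2
  [9] .#..# => #  t=1,i=4
  [8] .#... => .  t=0,i=11
  [7] ..### => .  t=3,i=8
  [6] ..##. => .  t=0,i=2
  [5] ..#.# => #  t=1,i=1
  [4] ..#.. => #  t=0,i=10
  [3] ...## => #  t=0,i=1
  [2] ...#. => .  t=0,i=9
  [1] ....# => .  t=0,i=8
  [0] ..... => #  t=0,i=6
  bits 11010110010011001111101000111001 = 3595369017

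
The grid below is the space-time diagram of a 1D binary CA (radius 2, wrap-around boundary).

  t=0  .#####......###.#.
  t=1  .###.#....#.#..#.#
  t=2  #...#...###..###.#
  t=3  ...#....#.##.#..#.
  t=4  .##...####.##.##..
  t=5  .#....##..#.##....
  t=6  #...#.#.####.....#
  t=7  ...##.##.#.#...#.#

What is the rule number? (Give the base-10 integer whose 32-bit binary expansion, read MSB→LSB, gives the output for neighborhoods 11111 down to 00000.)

2653203174

  ##### -> #   bit 31 = 1  t=0,i=3
  ####. -> .   bit 30 = 0  t=0,i=4
  ###.# -> .   bit 29 = 0  t=0,i=14
  ###.. -> #   bit 28 = 1  t=0,i=5
  ##.## -> #   bit 27 = 1  t=2,i=16
  ##.#. -> #   bit 26 = 1  t=0,i=15
  ##..# -> #   bit 25 = 1  t=2,i=11
  ##... -> .   bit 24 = 0  t=0,i=6
  #.### -> .   bit 23 = 0  t=1,i=1
  #.##. -> .   bit 22 = 0  t=2,i=17
  #.#.# -> #   bit 21 = 1  t=1,i=17
  #.#.. -> .   bit 20 = 0  t=0,i=16
  #..## -> .   bit 19 = 0  t=0,i=0
  #..#. -> #   bit 18 = 1  t=1,i=14
  #...# -> .   bit 17 = 0  t=2,i=2
  #.... -> .   bit 16 = 0  t=0,i=7
  .#### -> #   bit 15 = 1  t=0,i=2
  .###. -> .   bit 14 = 0  t=0,i=13
  .##.# -> #   bit 13 = 1  t=3,i=11
  .##.. -> .   bit 12 = 0  t=2,i=0
  .#.## -> #   bit 11 = 1  t=1,i=0
  .#.#. -> .   bit 10 = 0  t=1,i=11
  .#..# -> #   bit 9 = 1  t=0,i=17
  .#... -> .   bit 8 = 0  t=1,i=6
  ..### -> #   bit 7 = 1  t=0,i=1
  ..##. -> #   bit 6 = 1  t=4,i=1
  ..#.# -> #   bit 5 = 1  t=1,i=10
  ..#.. -> .   bit 4 = 0  t=2,i=4
  ...## -> .   bit 3 = 0  t=0,i=11
  ...#. -> #   bit 2 = 1  t=1,i=9
  ....# -> #   bit 1 = 1  t=0,i=10
  ..... -> .   bit 0 = 0  t=0,i=8
  bits 10011110001001001010101011100110 = 2653203174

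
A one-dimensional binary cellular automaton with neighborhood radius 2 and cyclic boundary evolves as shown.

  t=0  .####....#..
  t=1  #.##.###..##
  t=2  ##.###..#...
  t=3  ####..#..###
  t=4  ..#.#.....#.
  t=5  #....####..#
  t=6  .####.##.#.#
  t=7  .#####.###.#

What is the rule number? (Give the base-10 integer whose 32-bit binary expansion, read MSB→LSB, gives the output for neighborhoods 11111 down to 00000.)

  #####|.  b31=0 t=3,i=0
  ####.|#  b30=1 t=0,i=3
  ###.#|#  b29=1 t=1,i=0
  ###..|.  b28=0 t=0,i=4
  ##.##|#  b27=1 t=1,i=1
  ##.#.|#  b26=1 t=6,i=8
  ##..#|#  b25=1 t=1,i=8
  ##...|#  b24=1 t=0,i=5
  #.###|#  b23=1 t=1,i=5
  #.##.|.  b22=0 t=1,i=2
  #.#.#|#  b21=1 t=6,i=9
  #.#..|.  b20=0 t=4,i=4
  #..##|.  b19=0 t=1,i=9
  #..#.|.  b18=0 t=2,i=7
  #...#|#  b17=1 t=0,i=11
  #....|#  b16=1 t=0,i=6
  .####|#  b15=1 t=0,i=2
  .###.|.  b14=0 t=1,i=6
  .##.#|#  b13=1 t=1,i=3
  .##..|.  b12=0 t=5,i=0
  .#.##|.  b11=0 t=6,i=0
  .#.#.|.  b10=0 t=4,i=3
  .#..#|.  b9=0 t=3,i=7
  .#...|#  b8=1 t=0,i=10
  ..###|.  b7=0 t=0,i=1
  ..##.|#  b6=1 t=2,i=0
  ..#.#|.  b5=0 t=4,i=2
  ..#..|.  b4=0 t=0,i=9
  ...##|#  b3=1 t=0,i=0
  ...#.|.  b2=0 t=0,i=8
  ....#|#  b1=1 t=0,i=7
  .....|#  b0=1 t=4,i=7
  bits 01101111101000111010000101001011 = 1872994635

1872994635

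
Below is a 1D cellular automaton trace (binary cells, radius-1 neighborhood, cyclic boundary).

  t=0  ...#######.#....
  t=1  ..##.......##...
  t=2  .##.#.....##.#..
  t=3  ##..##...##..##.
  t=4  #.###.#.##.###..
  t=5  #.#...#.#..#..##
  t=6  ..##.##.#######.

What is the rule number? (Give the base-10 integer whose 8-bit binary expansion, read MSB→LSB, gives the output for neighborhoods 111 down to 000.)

30

  ###|.  b7=0 t=0,i=4
  ##.|.  b6=0 t=0,i=9
  #.#|.  b5=0 t=0,i=10
  #..|#  b4=1 t=0,i=12
  .##|#  b3=1 t=0,i=3
  .#.|#  b2=1 t=0,i=11
  ..#|#  b1=1 t=0,i=2
  ...|.  b0=0 t=0,i=0
  bits 00011110 = 30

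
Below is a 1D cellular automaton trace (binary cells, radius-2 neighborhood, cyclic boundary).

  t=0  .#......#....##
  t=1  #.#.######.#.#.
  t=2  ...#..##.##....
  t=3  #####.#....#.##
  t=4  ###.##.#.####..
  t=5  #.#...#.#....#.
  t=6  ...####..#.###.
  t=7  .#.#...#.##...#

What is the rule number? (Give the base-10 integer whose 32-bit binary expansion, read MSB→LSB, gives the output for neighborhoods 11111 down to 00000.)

2801929207

  [31] ##### => #  t=1,i=6
  [30] ####. => .  t=1,i=8
  [29] ###.# => #  t=1,i=9
  [28] ###.. => .  t=4,i=12
  [27] ##.## => .  t=2,i=8
  [26] ##.#. => #  t=0,i=0
  [25] ##..# => #  t=4,i=13
  [24] ##... => #  t=2,i=11
  [23] #.### => .  t=1,i=4
  [22] #.##. => .  t=2,i=9
  [21] #.#.# => .  t=1,i=0
  [20] #.#.. => .  t=0,i=1
  [19] #..## => .  t=2,i=5
  [18] #..#. => .  t=6,i=8
  [17] #...# => #  t=5,i=4
  [16] #.... => .  t=0,i=3
  [15] .#### => .  t=1,i=5
  [14] .###. => .  t=4,i=1
  [13] .##.# => .  t=0,i=14
  [12] .##.. => .  t=2,i=10
  [11] .#.## => #  t=1,i=3
  [10] .#.#. => .  t=1,i=1
  [9] .#..# => #  t=2,i=4
  [8] .#... => #  t=0,i=2
  [7] ..### => #  t=4,i=0
  [6] ..##. => #  t=0,i=13
  [5] ..#.# => #  t=3,i=11
  [4] ..#.. => #  t=0,i=8
  [3] ...## => .  t=0,i=12
  [2] ...#. => #  t=0,i=7
  [1] ....# => #  t=0,i=6
  [0] ..... => #  t=0,i=4
  bits 10100111000000100000101111110111 = 2801929207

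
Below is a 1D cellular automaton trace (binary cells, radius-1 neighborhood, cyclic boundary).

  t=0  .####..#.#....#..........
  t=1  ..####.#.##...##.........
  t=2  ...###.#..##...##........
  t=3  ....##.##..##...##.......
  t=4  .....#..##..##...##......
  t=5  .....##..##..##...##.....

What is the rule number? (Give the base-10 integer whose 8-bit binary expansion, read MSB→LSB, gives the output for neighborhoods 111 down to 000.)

  nb ###: next=#  (t=0,i=2, bit7=1)
  nb ##.: next=#  (t=0,i=4, bit6=1)
  nb #.#: next=.  (t=0,i=8, bit5=0)
  nb #..: next=#  (t=0,i=5, bit4=1)
  nb .##: next=.  (t=0,i=1, bit3=0)
  nb .#.: next=#  (t=0,i=7, bit2=1)
  nb ..#: next=.  (t=0,i=0, bit1=0)
  nb ...: next=.  (t=0,i=11, bit0=0)
  bits 11010100 = 212

212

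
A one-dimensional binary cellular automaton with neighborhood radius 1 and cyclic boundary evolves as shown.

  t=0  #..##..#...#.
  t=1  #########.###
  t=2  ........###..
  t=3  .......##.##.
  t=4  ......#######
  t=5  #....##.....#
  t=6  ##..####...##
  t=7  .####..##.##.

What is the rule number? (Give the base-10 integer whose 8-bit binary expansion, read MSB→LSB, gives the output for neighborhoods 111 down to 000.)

126

  ###|.  b7=0 t=1,i=0
  ##.|#  b6=1 t=0,i=4
  #.#|#  b5=1 t=0,i=12
  #..|#  b4=1 t=0,i=1
  .##|#  b3=1 t=0,i=3
  .#.|#  b2=1 t=0,i=0
  ..#|#  b1=1 t=0,i=2
  ...|.  b0=0 t=0,i=9
  bits 01111110 = 126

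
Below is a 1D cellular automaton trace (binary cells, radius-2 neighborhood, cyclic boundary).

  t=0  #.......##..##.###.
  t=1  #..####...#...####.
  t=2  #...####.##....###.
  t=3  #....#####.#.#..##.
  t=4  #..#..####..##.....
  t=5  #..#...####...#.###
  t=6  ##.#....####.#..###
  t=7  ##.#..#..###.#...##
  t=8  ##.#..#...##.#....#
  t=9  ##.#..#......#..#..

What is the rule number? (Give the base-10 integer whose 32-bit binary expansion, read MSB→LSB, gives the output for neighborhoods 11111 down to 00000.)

  [31] ##### => #  t=3,i=7
  [30] ####. => #  t=1,i=5
  [29] ###.# => #  t=0,i=17
  [28] ###.. => #  t=1,i=6
  [27] ##.## => #  t=0,i=14
  [26] ##.#. => .  t=0,i=18
  [25] ##..# => #  t=0,i=10
  [24] ##... => #  t=1,i=7
  [23] #.### => #  t=0,i=15
  [22] #.##. => #  t=2,i=9
  [21] #.#.# => .  t=3,i=11
  [20] #.#.. => #  t=0,i=0
  [19] #..## => .  t=0,i=11
  [18] #..#. => .  t=4,i=2
  [17] #...# => .  t=1,i=8
  [16] #.... => .  t=0,i=2
  [15] .#### => #  t=1,i=4
  [14] .###. => #  t=0,i=16
  [13] .##.# => .  t=0,i=13
  [12] .##.. => .  t=0,i=9
  [11] .#.## => .  t=5,i=15
  [10] .#.#. => #  t=3,i=12
  [9] .#..# => .  t=1,i=1
  [8] .#... => .  t=0,i=1
  [7] ..### => .  t=1,i=3
  [6] ..##. => .  t=0,i=8
  [5] ..#.# => .  t=5,i=14
  [4] ..#.. => #  t=1,i=10
  [3] ...## => .  t=0,i=7
  [2] ...#. => #  t=1,i=9
  [1] ....# => #  t=0,i=6
  [0] ..... => #  t=0,i=3
  bits 11111011110100001100010000010111 = 4224762903

4224762903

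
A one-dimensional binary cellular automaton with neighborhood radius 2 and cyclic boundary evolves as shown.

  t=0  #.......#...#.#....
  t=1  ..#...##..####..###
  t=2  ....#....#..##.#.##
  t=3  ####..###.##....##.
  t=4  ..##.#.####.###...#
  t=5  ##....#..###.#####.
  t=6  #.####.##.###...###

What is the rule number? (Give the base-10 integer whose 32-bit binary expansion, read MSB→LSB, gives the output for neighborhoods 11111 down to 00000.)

2034978342

  [31] ##### => .  t=5,i=15
  [30] ####. => #  t=1,i=12
  [29] ###.# => #  t=3,i=8
  [28] ###.. => #  t=1,i=13
  [27] ##.## => #  t=3,i=9
  [26] ##.#. => .  t=2,i=14
  [25] ##..# => .  t=1,i=0
  [24] ##... => #  t=2,i=0
  [23] #.### => .  t=3,i=0
  [22] #.##. => #  t=2,i=17
  [21] #.#.# => .  t=2,i=15
  [20] #.#.. => .  t=0,i=14
  [19] #..## => #  t=1,i=9
  [18] #..#. => .  t=1,i=1
  [17] #...# => #  t=0,i=10
  [16] #.... => #  t=0,i=2
  [15] .#### => .  t=1,i=11
  [14] .###. => #  t=1,i=17
  [13] .##.# => .  t=2,i=13
  [12] .##.. => .  t=1,i=7
  [11] .#.## => #  t=2,i=16
  [10] .#.#. => #  t=0,i=13
  [9] .#..# => #  t=2,i=10
  [8] .#... => .  t=0,i=1
  [7] ..### => .  t=1,i=10
  [6] ..##. => .  t=1,i=6
  [5] ..#.# => #  t=0,i=12
  [4] ..#.. => .  t=0,i=0
  [3] ...## => .  t=1,i=5
  [2] ...#. => #  t=0,i=7
  [1] ....# => #  t=0,i=6
  [0] ..... => .  t=0,i=3
  bits 01111001010010110100111000100110 = 2034978342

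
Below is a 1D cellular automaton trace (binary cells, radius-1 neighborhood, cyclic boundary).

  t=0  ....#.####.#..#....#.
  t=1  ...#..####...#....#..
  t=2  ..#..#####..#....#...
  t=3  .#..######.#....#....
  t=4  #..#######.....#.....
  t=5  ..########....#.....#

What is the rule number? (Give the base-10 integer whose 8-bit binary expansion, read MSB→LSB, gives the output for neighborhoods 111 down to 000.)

202

  ### -> #   bit 7 = 1  t=0,i=7
  ##. -> #   bit 6 = 1  t=0,i=9
  #.# -> .   bit 5 = 0  t=0,i=5
  #.. -> .   bit 4 = 0  t=0,i=12
  .## -> #   bit 3 = 1  t=0,i=6
  .#. -> .   bit 2 = 0  t=0,i=4
  ..# -> #   bit 1 = 1  t=0,i=3
  ... -> .   bit 0 = 0  t=0,i=0
  bits 11001010 = 202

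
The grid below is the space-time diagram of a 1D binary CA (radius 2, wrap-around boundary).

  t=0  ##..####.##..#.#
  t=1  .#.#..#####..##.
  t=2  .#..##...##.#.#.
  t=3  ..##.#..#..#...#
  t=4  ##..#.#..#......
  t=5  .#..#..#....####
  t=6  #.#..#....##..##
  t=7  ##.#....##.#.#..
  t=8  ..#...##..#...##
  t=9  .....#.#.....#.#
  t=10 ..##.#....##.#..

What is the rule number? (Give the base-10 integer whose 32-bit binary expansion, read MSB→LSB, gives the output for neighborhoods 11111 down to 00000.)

  ##### -> .   bit 31 = 0  t=1,i=8
  ####. -> #   bit 30 = 1  t=0,i=6
  ###.# -> #   bit 29 = 1  t=0,i=7
  ###.. -> #   bit 28 = 1  t=0,i=1
  ##.## -> #   bit 27 = 1  t=0,i=8
  ##.#. -> #   bit 26 = 1  t=2,i=11
  ##..# -> .   bit 25 = 0  t=0,i=2
  ##... -> .   bit 24 = 0  t=2,i=6
  #.### -> .   bit 23 = 0  t=0,i=15
  #.##. -> #   bit 22 = 1  t=0,i=9
  #.#.# -> .   bit 21 = 0  t=2,i=12
  #.#.. -> .   bit 20 = 0  t=1,i=3
  #..## -> #   bit 19 = 1  t=0,i=3
  #..#. -> .   bit 18 = 0  t=0,i=12
  #...# -> .   bit 17 = 0  t=2,i=7
  #.... -> .   bit 16 = 0  t=4,i=11
  .#### -> .   bit 15 = 0  t=0,i=5
  .###. -> .   bit 14 = 0  t=0,i=0
  .##.# -> .   bit 13 = 0  t=2,i=10
  .##.. -> #   bit 12 = 1  t=0,i=10
  .#.## -> #   bit 11 = 1  t=0,i=14
  .#.#. -> .   bit 10 = 0  t=1,i=2
  .#..# -> #   bit 9 = 1  t=1,i=4
  .#... -> .   bit 8 = 0  t=3,i=12
  ..### -> .   bit 7 = 0  t=0,i=4
  ..##. -> .   bit 6 = 0  t=1,i=13
  ..#.# -> #   bit 5 = 1  t=0,i=13
  ..#.. -> .   bit 4 = 0  t=2,i=1
  ...## -> #   bit 3 = 1  t=2,i=8
  ...#. -> .   bit 2 = 0  t=3,i=14
  ....# -> #   bit 1 = 1  t=4,i=14
  ..... -> #   bit 0 = 1  t=4,i=12
  bits 01111100010010000001101000101011 = 2085100075

2085100075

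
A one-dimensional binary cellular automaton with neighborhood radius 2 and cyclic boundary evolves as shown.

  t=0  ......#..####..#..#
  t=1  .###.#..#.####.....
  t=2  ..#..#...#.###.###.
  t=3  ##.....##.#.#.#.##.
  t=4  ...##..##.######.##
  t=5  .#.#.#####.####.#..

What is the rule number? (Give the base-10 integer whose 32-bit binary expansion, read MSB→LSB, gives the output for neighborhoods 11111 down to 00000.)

3661360197

  nb #####: next=#  (t=4,i=12, bit31=1)
  nb ####.: next=#  (t=0,i=11, bit30=1)
  nb ###.#: next=.  (t=1,i=3, bit29=0)
  nb ###..: next=#  (t=0,i=12, bit28=1)
  nb ##.##: next=#  (t=2,i=14, bit27=1)
  nb ##.#.: next=.  (t=1,i=4, bit26=0)
  nb ##..#: next=#  (t=0,i=13, bit25=1)
  nb ##...: next=.  (t=1,i=14, bit24=0)
  nb #.###: next=.  (t=1,i=10, bit23=0)
  nb #.##.: next=.  (t=3,i=0, bit22=0)
  nb #.#.#: next=#  (t=3,i=10, bit21=1)
  nb #.#..: next=#  (t=1,i=5, bit20=1)
  nb #..##: next=#  (t=0,i=8, bit19=1)
  nb #..#.: next=.  (t=0,i=14, bit18=0)
  nb #...#: next=#  (t=2,i=0, bit17=1)
  nb #....: next=#  (t=0,i=1, bit16=1)
  nb .####: next=#  (t=0,i=10, bit15=1)
  nb .###.: next=#  (t=1,i=2, bit14=1)
  nb .##.#: next=#  (t=3,i=8, bit13=1)
  nb .##..: next=.  (t=3,i=1, bit12=0)
  nb .#.##: next=#  (t=1,i=9, bit11=1)
  nb .#.#.: next=#  (t=3,i=11, bit10=1)
  nb .#..#: next=.  (t=0,i=7, bit9=0)
  nb .#...: next=.  (t=0,i=0, bit8=0)
  nb ..###: next=.  (t=0,i=9, bit7=0)
  nb ..##.: next=#  (t=3,i=7, bit6=1)
  nb ..#.#: next=.  (t=1,i=8, bit5=0)
  nb ..#..: next=.  (t=0,i=6, bit4=0)
  nb ...##: next=.  (t=1,i=0, bit3=0)
  nb ...#.: next=#  (t=0,i=5, bit2=1)
  nb ....#: next=.  (t=0,i=4, bit1=0)
  nb .....: next=#  (t=0,i=2, bit0=1)
  bits 11011010001110111110110001000101 = 3661360197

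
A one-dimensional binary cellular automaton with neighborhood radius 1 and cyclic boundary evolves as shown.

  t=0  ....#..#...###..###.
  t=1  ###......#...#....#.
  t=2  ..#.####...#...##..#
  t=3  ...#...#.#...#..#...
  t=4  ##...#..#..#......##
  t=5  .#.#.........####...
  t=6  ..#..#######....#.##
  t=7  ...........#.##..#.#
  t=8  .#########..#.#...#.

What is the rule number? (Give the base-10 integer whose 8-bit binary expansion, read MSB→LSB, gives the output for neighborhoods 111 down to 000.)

97

  ###|.  b7=0 t=0,i=12
  ##.|#  b6=1 t=0,i=13
  #.#|#  b5=1 t=1,i=19
  #..|.  b4=0 t=0,i=5
  .##|.  b3=0 t=0,i=11
  .#.|.  b2=0 t=0,i=4
  ..#|.  b1=0 t=0,i=3
  ...|#  b0=1 t=0,i=0
  bits 01100001 = 97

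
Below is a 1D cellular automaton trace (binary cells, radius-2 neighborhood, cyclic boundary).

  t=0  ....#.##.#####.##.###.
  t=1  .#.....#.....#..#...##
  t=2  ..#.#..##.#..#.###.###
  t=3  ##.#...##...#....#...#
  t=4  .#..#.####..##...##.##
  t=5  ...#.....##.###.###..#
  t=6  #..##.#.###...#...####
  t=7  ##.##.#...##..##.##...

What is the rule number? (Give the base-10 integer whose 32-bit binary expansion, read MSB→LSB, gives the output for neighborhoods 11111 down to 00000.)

  nb #####: next=.  (t=0,i=11, bit31=0)
  nb ####.: next=.  (t=0,i=12, bit30=0)
  nb ###.#: next=#  (t=0,i=13, bit29=1)
  nb ###..: next=#  (t=0,i=20, bit28=1)
  nb ##.##: next=.  (t=0,i=8, bit27=0)
  nb ##.#.: next=.  (t=1,i=0, bit26=0)
  nb ##..#: next=#  (t=2,i=0, bit25=1)
  nb ##...: next=#  (t=0,i=21, bit24=1)
  nb #.###: next=.  (t=0,i=9, bit23=0)
  nb #.##.: next=.  (t=0,i=6, bit22=0)
  nb #.#.#: next=#  (t=6,i=6, bit21=1)
  nb #.#..: next=.  (t=1,i=1, bit20=0)
  nb #..##: next=.  (t=2,i=6, bit19=0)
  nb #..#.: next=#  (t=1,i=15, bit18=1)
  nb #...#: next=.  (t=1,i=18, bit17=0)
  nb #....: next=.  (t=0,i=0, bit16=0)
  nb .####: next=.  (t=0,i=10, bit15=0)
  nb .###.: next=.  (t=0,i=19, bit14=0)
  nb .##.#: next=#  (t=0,i=7, bit13=1)
  nb .##..: next=#  (t=3,i=8, bit12=1)
  nb .#.##: next=.  (t=0,i=5, bit11=0)
  nb .#.#.: next=#  (t=2,i=3, bit10=1)
  nb .#..#: next=.  (t=1,i=14, bit9=0)
  nb .#...: next=#  (t=1,i=2, bit8=1)
  nb ..###: next=#  (t=3,i=21, bit7=1)
  nb ..##.: next=#  (t=1,i=20, bit6=1)
  nb ..#.#: next=.  (t=0,i=4, bit5=0)
  nb ..#..: next=#  (t=1,i=7, bit4=1)
  nb ...##: next=#  (t=1,i=19, bit3=1)
  nb ...#.: next=.  (t=0,i=3, bit2=0)
  nb ....#: next=.  (t=0,i=2, bit1=0)
  nb .....: next=#  (t=0,i=1, bit0=1)
  bits 00110011001001000011010111011001 = 858011097

858011097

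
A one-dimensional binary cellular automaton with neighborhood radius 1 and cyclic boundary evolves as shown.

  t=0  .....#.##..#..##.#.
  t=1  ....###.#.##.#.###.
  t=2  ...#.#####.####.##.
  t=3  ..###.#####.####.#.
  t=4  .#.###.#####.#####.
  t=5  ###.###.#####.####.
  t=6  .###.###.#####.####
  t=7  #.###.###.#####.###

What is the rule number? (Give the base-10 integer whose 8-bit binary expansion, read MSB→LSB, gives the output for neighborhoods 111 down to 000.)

230

  ###|#  b7=1 t=1,i=5
  ##.|#  b6=1 t=0,i=8
  #.#|#  b5=1 t=0,i=6
  #..|.  b4=0 t=0,i=9
  .##|.  b3=0 t=0,i=7
  .#.|#  b2=1 t=0,i=5
  ..#|#  b1=1 t=0,i=4
  ...|.  b0=0 t=0,i=0
  bits 11100110 = 230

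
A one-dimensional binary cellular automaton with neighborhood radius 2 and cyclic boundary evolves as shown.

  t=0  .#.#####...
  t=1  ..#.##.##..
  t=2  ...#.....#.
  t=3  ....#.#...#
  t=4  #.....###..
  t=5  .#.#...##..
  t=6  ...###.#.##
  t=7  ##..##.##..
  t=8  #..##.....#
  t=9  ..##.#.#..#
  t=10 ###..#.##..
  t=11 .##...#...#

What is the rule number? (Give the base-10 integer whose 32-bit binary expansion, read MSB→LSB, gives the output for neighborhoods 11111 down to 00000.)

2973420353

  nb #####: next=#  (t=0,i=5, bit31=1)
  nb ####.: next=.  (t=0,i=6, bit30=0)
  nb ###.#: next=#  (t=6,i=5, bit29=1)
  nb ###..: next=#  (t=0,i=7, bit28=1)
  nb ##.##: next=.  (t=1,i=6, bit27=0)
  nb ##.#.: next=.  (t=6,i=6, bit26=0)
  nb ##..#: next=.  (t=4,i=9, bit25=0)
  nb ##...: next=#  (t=0,i=8, bit24=1)
  nb #.###: next=.  (t=0,i=3, bit23=0)
  nb #.##.: next=.  (t=1,i=4, bit22=0)
  nb #.#.#: next=#  (t=6,i=7, bit21=1)
  nb #.#..: next=#  (t=3,i=6, bit20=1)
  nb #..##: next=#  (t=7,i=3, bit19=1)
  nb #..#.: next=.  (t=4,i=10, bit18=0)
  nb #...#: next=#  (t=3,i=8, bit17=1)
  nb #....: next=.  (t=0,i=9, bit16=0)
  nb .####: next=#  (t=0,i=4, bit15=1)
  nb .###.: next=#  (t=4,i=7, bit14=1)
  nb .##.#: next=.  (t=1,i=5, bit13=0)
  nb .##..: next=.  (t=1,i=8, bit12=0)
  nb .#.##: next=#  (t=0,i=2, bit11=1)
  nb .#.#.: next=.  (t=3,i=5, bit10=0)
  nb .#..#: next=#  (t=9,i=0, bit9=1)
  nb .#...: next=#  (t=2,i=4, bit8=1)
  nb ..###: next=.  (t=4,i=6, bit7=0)
  nb ..##.: next=#  (t=5,i=7, bit6=1)
  nb ..#.#: next=.  (t=0,i=1, bit5=0)
  nb ..#..: next=.  (t=2,i=3, bit4=0)
  nb ...##: next=.  (t=4,i=5, bit3=0)
  nb ...#.: next=.  (t=0,i=0, bit2=0)
  nb ....#: next=.  (t=0,i=10, bit1=0)
  nb .....: next=#  (t=2,i=6, bit0=1)
  bits 10110001001110101100101101000001 = 2973420353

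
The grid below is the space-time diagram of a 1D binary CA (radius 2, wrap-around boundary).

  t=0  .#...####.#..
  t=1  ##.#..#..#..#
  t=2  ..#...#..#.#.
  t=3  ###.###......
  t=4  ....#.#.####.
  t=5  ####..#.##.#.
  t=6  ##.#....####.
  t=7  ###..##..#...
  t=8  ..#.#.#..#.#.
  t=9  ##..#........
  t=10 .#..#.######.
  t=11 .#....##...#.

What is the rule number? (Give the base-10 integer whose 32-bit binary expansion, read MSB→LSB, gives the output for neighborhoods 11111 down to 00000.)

  nb #####: next=.  (t=10,i=8, bit31=0)
  nb ####.: next=.  (t=0,i=7, bit30=0)
  nb ###.#: next=.  (t=0,i=8, bit29=0)
  nb ###..: next=#  (t=3,i=6, bit28=1)
  nb ##.##: next=.  (t=3,i=3, bit27=0)
  nb ##.#.: next=#  (t=0,i=9, bit26=1)
  nb ##..#: next=.  (t=5,i=4, bit25=0)
  nb ##...: next=.  (t=3,i=7, bit24=0)
  nb #.###: next=#  (t=3,i=4, bit23=1)
  nb #.##.: next=#  (t=5,i=8, bit22=1)
  nb #.#.#: next=#  (t=4,i=6, bit21=1)
  nb #.#..: next=.  (t=0,i=10, bit20=0)
  nb #..##: next=#  (t=1,i=11, bit19=1)
  nb #..#.: next=.  (t=1,i=5, bit18=0)
  nb #...#: next=#  (t=0,i=3, bit17=1)
  nb #....: next=#  (t=3,i=8, bit16=1)
  nb .####: next=#  (t=0,i=6, bit15=1)
  nb .###.: next=.  (t=1,i=0, bit14=0)
  nb .##.#: next=#  (t=5,i=9, bit13=1)
  nb .##..: next=#  (t=7,i=6, bit12=1)
  nb .#.##: next=.  (t=4,i=7, bit11=0)
  nb .#.#.: next=.  (t=2,i=10, bit10=0)
  nb .#..#: next=.  (t=1,i=4, bit9=0)
  nb .#...: next=.  (t=0,i=2, bit8=0)
  nb ..###: next=.  (t=0,i=5, bit7=0)
  nb ..##.: next=.  (t=7,i=5, bit6=0)
  nb ..#.#: next=.  (t=2,i=9, bit5=0)
  nb ..#..: next=#  (t=0,i=1, bit4=1)
  nb ...##: next=.  (t=0,i=4, bit3=0)
  nb ...#.: next=#  (t=0,i=0, bit2=1)
  nb ....#: next=#  (t=3,i=11, bit1=1)
  nb .....: next=#  (t=3,i=9, bit0=1)
  bits 00010100111010111011000000010111 = 350990359

350990359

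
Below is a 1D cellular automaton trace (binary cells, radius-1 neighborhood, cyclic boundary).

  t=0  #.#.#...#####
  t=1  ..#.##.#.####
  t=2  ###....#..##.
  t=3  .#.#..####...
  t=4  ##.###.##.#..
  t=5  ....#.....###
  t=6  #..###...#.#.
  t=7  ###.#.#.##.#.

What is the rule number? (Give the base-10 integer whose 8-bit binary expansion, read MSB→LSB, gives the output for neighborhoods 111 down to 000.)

150

  ### -> #   bit 7 = 1  t=0,i=9
  ##. -> .   bit 6 = 0  t=0,i=0
  #.# -> .   bit 5 = 0  t=0,i=1
  #.. -> #   bit 4 = 1  t=0,i=5
  .## -> .   bit 3 = 0  t=0,i=8
  .#. -> #   bit 2 = 1  t=0,i=2
  ..# -> #   bit 1 = 1  t=0,i=7
  ... -> .   bit 0 = 0  t=0,i=6
  bits 10010110 = 150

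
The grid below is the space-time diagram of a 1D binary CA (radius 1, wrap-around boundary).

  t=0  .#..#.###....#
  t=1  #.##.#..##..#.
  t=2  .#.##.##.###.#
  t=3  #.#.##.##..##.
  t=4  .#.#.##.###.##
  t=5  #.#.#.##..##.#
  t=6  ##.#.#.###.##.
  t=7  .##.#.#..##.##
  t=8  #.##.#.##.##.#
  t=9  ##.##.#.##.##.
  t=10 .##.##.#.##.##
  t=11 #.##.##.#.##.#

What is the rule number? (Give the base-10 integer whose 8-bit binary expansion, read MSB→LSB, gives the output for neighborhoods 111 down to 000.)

114

  ### -> .   bit 7 = 0  t=0,i=7
  ##. -> #   bit 6 = 1  t=0,i=8
  #.# -> #   bit 5 = 1  t=0,i=0
  #.. -> #   bit 4 = 1  t=0,i=2
  .## -> .   bit 3 = 0  t=0,i=6
  .#. -> .   bit 2 = 0  t=0,i=1
  ..# -> #   bit 1 = 1  t=0,i=3
  ... -> .   bit 0 = 0  t=0,i=10
  bits 01110010 = 114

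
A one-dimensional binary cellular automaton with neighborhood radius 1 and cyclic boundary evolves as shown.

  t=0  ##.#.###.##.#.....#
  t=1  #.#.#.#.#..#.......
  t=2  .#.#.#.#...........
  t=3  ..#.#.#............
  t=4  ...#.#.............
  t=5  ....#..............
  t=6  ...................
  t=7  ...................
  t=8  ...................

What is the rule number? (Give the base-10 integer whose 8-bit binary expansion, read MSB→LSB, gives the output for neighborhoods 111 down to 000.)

160

  nb ###: next=#  (t=0,i=0, bit7=1)
  nb ##.: next=.  (t=0,i=1, bit6=0)
  nb #.#: next=#  (t=0,i=2, bit5=1)
  nb #..: next=.  (t=0,i=13, bit4=0)
  nb .##: next=.  (t=0,i=5, bit3=0)
  nb .#.: next=.  (t=0,i=3, bit2=0)
  nb ..#: next=.  (t=0,i=17, bit1=0)
  nb ...: next=.  (t=0,i=14, bit0=0)
  bits 10100000 = 160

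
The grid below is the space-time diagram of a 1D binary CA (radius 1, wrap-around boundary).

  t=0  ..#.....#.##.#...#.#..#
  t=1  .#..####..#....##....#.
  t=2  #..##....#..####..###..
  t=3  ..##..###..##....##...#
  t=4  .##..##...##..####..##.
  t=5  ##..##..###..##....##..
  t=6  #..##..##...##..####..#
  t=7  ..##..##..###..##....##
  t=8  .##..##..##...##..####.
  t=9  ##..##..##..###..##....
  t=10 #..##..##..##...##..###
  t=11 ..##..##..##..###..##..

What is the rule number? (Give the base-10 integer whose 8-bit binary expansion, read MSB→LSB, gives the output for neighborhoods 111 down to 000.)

11

  ###|.  b7=0 t=1,i=5
  ##.|.  b6=0 t=0,i=11
  #.#|.  b5=0 t=0,i=9
  #..|.  b4=0 t=0,i=0
  .##|#  b3=1 t=0,i=10
  .#.|.  b2=0 t=0,i=2
  ..#|#  b1=1 t=0,i=1
  ...|#  b0=1 t=0,i=4
  bits 00001011 = 11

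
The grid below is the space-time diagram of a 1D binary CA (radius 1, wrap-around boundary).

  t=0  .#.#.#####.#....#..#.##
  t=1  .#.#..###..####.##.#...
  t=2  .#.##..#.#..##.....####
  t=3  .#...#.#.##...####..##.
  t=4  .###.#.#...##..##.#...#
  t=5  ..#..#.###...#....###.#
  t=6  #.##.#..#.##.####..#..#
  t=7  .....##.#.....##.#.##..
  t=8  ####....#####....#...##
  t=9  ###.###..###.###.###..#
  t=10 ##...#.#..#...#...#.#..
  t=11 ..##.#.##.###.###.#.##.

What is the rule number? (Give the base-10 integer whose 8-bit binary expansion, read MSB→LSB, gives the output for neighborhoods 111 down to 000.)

  ### -> #   bit 7 = 1  t=0,i=6
  ##. -> .   bit 6 = 0  t=0,i=9
  #.# -> .   bit 5 = 0  t=0,i=0
  #.. -> #   bit 4 = 1  t=0,i=12
  .## -> .   bit 3 = 0  t=0,i=5
  .#. -> #   bit 2 = 1  t=0,i=1
  ..# -> .   bit 1 = 0  t=0,i=15
  ... -> #   bit 0 = 1  t=0,i=13
  bits 10010101 = 149

149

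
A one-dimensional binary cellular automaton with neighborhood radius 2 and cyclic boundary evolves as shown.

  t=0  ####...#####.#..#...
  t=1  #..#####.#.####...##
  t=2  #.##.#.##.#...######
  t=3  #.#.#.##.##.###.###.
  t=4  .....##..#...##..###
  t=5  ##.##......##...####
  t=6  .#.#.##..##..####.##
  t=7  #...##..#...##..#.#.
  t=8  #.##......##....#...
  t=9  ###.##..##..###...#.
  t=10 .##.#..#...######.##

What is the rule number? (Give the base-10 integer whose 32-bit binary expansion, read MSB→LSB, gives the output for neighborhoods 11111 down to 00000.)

  ##### -> #   bit 31 = 1  t=0,i=9
  ####. -> .   bit 30 = 0  t=0,i=2
  ###.# -> #   bit 29 = 1  t=0,i=11
  ###.. -> #   bit 28 = 1  t=0,i=3
  ##.## -> .   bit 27 = 0  t=2,i=1
  ##.#. -> #   bit 26 = 1  t=0,i=12
  ##..# -> .   bit 25 = 0  t=1,i=1
  ##... -> #   bit 24 = 1  t=0,i=4
  #.### -> .   bit 23 = 0  t=1,i=11
  #.##. -> #   bit 22 = 1  t=2,i=2
  #.#.# -> .   bit 21 = 0  t=1,i=9
  #.#.. -> #   bit 20 = 1  t=0,i=13
  #..## -> #   bit 19 = 1  t=1,i=2
  #..#. -> .   bit 18 = 0  t=0,i=15
  #...# -> #   bit 17 = 1  t=0,i=5
  #.... -> #   bit 16 = 1  t=4,i=1
  .#### -> .   bit 15 = 0  t=0,i=1
  .###. -> #   bit 14 = 1  t=1,i=19
  .##.# -> .   bit 13 = 0  t=2,i=3
  .##.. -> .   bit 12 = 0  t=4,i=6
  .#.## -> #   bit 11 = 1  t=1,i=10
  .#.#. -> .   bit 10 = 0  t=3,i=1
  .#..# -> #   bit 9 = 1  t=0,i=14
  .#... -> .   bit 8 = 0  t=0,i=17
  ..### -> #   bit 7 = 1  t=0,i=0
  ..##. -> .   bit 6 = 0  t=4,i=5
  ..#.# -> #   bit 5 = 1  t=7,i=16
  ..#.. -> .   bit 4 = 0  t=0,i=16
  ...## -> #   bit 3 = 1  t=0,i=6
  ...#. -> .   bit 2 = 0  t=8,i=15
  ....# -> #   bit 1 = 1  t=4,i=3
  ..... -> .   bit 0 = 0  t=4,i=2
  bits 10110101010110110100101010101010 = 3042658986

3042658986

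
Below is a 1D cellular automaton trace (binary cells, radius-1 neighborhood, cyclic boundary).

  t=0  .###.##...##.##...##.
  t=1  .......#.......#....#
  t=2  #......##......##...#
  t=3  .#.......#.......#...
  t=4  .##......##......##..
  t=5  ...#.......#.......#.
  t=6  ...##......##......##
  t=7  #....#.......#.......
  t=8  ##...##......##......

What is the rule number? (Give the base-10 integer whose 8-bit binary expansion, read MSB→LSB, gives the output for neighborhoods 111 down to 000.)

20

  [7] ### => .  t=0,i=2
  [6] ##. => .  t=0,i=3
  [5] #.# => .  t=0,i=4
  [4] #.. => #  t=0,i=7
  [3] .## => .  t=0,i=1
  [2] .#. => #  t=1,i=7
  [1] ..# => .  t=0,i=0
  [0] ... => .  t=0,i=8
  bits 00010100 = 20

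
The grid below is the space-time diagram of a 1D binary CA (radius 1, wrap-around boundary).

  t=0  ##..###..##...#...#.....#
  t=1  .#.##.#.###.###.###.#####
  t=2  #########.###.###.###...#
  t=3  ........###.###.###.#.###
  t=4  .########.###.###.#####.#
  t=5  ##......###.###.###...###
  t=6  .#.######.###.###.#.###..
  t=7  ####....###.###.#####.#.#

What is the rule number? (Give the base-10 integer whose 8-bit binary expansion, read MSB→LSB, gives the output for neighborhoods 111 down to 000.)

111

  [7] ### => .  t=0,i=0
  [6] ##. => #  t=0,i=1
  [5] #.# => #  t=1,i=0
  [4] #.. => .  t=0,i=2
  [3] .## => #  t=0,i=4
  [2] .#. => #  t=0,i=14
  [1] ..# => #  t=0,i=3
  [0] ... => #  t=0,i=12
  bits 01101111 = 111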